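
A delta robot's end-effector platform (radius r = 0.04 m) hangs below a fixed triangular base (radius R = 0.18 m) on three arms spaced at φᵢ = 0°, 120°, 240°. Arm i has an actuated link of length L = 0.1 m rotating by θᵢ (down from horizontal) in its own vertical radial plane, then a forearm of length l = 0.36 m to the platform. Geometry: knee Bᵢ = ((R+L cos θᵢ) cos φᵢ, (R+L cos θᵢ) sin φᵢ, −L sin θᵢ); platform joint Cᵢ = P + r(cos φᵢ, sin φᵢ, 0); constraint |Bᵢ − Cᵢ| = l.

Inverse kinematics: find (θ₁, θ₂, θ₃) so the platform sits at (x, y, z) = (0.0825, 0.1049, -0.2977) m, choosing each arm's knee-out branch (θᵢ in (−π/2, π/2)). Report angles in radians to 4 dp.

φ1=0.0° → target in arm frame (0.0825, 0.1049)
  A=0.0575, B=-0.2977, C=(l²−L²−A²−y'²−z²)/(2L)=0.0833
  θ1 = atan2(B,A) + arccos(C/0.3032) = -0.0876
rotate P by −φ2: (0.0496, -0.1239, -0.2977)
  A=0.0904, B=-0.2977, C=(l²−L²−A²−y'²−z²)/(2L)=0.0373
  √(A²+B²)=0.3111;  θ2 = -1.2760+1.4508 ≈ 0.1748
rotate P by −φ3: (-0.1321, 0.0190, -0.2977)
  A cos θ + B sin θ = C:  0.2721·cos θ + -0.2977·sin θ = -0.2171
  θ3 = atan2(B,A) + arccos(C/0.4033) = 1.3089

θ₁ = -0.0876, θ₂ = 0.1748, θ₃ = 1.3089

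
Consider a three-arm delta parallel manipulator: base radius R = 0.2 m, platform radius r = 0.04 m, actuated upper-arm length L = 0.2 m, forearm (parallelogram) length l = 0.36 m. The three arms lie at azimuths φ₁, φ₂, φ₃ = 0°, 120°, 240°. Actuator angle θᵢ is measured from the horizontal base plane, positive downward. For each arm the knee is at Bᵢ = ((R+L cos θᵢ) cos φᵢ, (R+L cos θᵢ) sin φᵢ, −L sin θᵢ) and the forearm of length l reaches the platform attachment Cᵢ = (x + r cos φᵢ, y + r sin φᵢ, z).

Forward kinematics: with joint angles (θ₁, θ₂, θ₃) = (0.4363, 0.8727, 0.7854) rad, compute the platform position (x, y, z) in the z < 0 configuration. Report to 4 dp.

arm 1 at φ=0.0°: (R−r)+L cos θ1 = 0.3413;  O1 = (0.3413, 0.0000, -0.0845)
φ2=120.0°: virtual centre (-0.1443, 0.2499, -0.1532), radius l
O3 = (0.3014·cos240.0°, 0.3014·sin240.0°, -0.1414) = (-0.1507, -0.2610, -0.1414)
eliminate P² terms by subtracting sphere 1 from 2 and 3
linear system: -0.9711x+0.4998y = -0.0169−-0.1374z; -0.9839x+-0.5221y = -0.0127−-0.1138z
Cramer: x(z) = 0.0152-0.1288z;  y(z) = -0.0042+0.0247z
quadratic in z: (1.0172)z²+(0.2528)z+(-0.0161)=0, √Δ=0.3599 → z ∈ {-0.3012, 0.0526}; z = -0.3012 (taking z<0)
x = 0.0540, y = -0.0117

(0.0540, -0.0117, -0.3012)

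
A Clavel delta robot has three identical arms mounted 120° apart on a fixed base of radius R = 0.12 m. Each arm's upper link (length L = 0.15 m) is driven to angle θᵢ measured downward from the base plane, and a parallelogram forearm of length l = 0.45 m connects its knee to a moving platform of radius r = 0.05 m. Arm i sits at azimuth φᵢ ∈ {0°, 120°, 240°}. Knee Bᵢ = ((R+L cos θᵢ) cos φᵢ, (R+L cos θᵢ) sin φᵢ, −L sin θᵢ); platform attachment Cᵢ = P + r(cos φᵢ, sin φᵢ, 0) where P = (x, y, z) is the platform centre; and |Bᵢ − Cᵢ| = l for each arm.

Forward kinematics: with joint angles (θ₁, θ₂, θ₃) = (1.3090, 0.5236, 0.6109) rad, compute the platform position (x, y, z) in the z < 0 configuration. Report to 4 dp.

S1 = (0.1088·cos0.0°, 0.1088·sin0.0°, -0.1449) = (0.1088, 0.0000, -0.1449)
arm 2 at φ=120.0°: e+L cos θ2 = 0.1999;  S2 = (-0.1000, 0.1731, -0.0750)
arm 3 at φ=240.0°: e+L cos θ3 = 0.1929;  S3 = (-0.0964, -0.1670, -0.0860)
|S₂|²−|S₁|² = 0.0128;  |S₃|²−|S₁|² = 0.0118
linear system: -0.4175x+0.3462y = 0.0128−0.1398z; -0.4105x+-0.3341y = 0.0118−0.1177z
det = 0.2816;  x = -0.0296+0.3105z,  y = 0.0011+-0.0292z
sphere 1 gives Az²+Bz+C=0 with A=1.0973, B=0.2038, C=-0.1623;  B²−4AC=0.7541;  roots -0.4885, 0.3029;  negative root z = -0.4885
x = -0.1813, y = 0.0154

(-0.1813, 0.0154, -0.4885)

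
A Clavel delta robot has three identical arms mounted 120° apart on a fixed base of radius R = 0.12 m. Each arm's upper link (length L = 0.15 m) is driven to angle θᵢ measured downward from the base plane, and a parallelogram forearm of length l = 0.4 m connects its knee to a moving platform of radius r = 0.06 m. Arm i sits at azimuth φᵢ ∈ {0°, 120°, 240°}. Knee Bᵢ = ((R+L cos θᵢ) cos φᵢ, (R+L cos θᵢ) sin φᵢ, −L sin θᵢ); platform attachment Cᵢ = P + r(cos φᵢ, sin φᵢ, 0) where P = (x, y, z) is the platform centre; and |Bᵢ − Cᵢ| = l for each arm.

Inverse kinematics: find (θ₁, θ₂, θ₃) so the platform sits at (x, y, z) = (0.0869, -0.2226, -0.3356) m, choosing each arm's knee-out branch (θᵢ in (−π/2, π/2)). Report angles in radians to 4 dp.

θ₁ = 0.1742, θ₂ = 1.2214, θ₃ = -0.0874

φ1=0.0° → target in arm frame (0.0869, -0.2226)
  A cos θ + B sin θ = C:  -0.0269·cos θ + -0.3356·sin θ = -0.0847
  θ1 = atan2(B,A) + arccos(C/0.3367) = 0.1742
rotate P by −φ2: (-0.2362, 0.0360, -0.3356)
  e−x'=0.2962;  (l²−L²−(e−x')²−y'²−z²)/2L = -0.2139
  √(A²+B²)=0.4476;  θ2 = -0.8476+2.0691 ≈ 1.2214
arm 3 (φ=240.0°): x'=0.1493, y'=0.1866
  A cos θ + B sin θ = C:  -0.0893·cos θ + -0.3356·sin θ = -0.0597
  √(A²+B²)=0.3473;  θ3 = -1.8309+1.7436 ≈ -0.0874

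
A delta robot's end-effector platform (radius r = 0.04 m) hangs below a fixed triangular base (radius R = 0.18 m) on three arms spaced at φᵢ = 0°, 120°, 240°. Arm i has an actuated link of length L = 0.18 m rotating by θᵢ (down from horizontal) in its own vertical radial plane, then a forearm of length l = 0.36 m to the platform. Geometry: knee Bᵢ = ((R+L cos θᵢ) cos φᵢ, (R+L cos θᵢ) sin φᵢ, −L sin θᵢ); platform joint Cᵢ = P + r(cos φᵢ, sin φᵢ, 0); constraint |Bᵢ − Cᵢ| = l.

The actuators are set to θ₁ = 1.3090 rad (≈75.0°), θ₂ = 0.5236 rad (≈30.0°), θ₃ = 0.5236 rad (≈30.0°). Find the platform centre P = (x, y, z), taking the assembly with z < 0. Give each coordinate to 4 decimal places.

(-0.1316, 0.0000, -0.3423)

S1 = (0.1866·cos0.0°, 0.1866·sin0.0°, -0.1739) = (0.1866, 0.0000, -0.1739)
arm 2 at φ=120.0°: e+L cos θ2 = 0.2959;  S2 = (-0.1479, 0.2562, -0.0900)
S3 = (0.2959·cos240.0°, 0.2959·sin240.0°, -0.0900) = (-0.1479, -0.2562, -0.0900)
eliminate P² terms by subtracting sphere 1 from 2 and 3
linear system: -0.6691x+0.5125y = 0.0306−0.1677z; -0.6691x+-0.5125y = 0.0306−0.1677z
Cramer: x(z) = -0.0457+0.2507z;  y(z) = 0.0000-0.0000z
sphere 1 gives Az²+Bz+C=0 with A=1.0629, B=0.2312, C=-0.0454;  B²−4AC=0.2465;  roots -0.3423, 0.1248;  negative root z = -0.3423
x = -0.1316, y = 0.0000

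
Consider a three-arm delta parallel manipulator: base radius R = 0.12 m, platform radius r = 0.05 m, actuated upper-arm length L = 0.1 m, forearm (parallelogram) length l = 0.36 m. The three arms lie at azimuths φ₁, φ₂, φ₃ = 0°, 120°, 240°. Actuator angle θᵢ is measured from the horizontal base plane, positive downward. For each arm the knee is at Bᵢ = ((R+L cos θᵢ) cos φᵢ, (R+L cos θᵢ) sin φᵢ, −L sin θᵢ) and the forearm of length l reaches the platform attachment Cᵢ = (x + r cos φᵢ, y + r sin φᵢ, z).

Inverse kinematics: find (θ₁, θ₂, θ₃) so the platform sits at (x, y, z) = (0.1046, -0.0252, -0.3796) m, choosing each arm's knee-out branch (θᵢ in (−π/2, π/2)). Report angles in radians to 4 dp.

rotate P by −φ1: (0.1046, -0.0252, -0.3796)
  e−x'=-0.0346;  (l²−L²−(e−x')²−y'²−z²)/2L = -0.1316
  √(A²+B²)=0.3812;  θ1 = -1.6617+1.9234 ≈ 0.2617
φ2=120.0° → target in arm frame (-0.0741, -0.0780)
  A cos θ + B sin θ = C:  0.1441·cos θ + -0.3796·sin θ = -0.2567
  θ2 = atan2(B,A) + arccos(C/0.4060) = 1.0474
rotate P by −φ3: (-0.0305, 0.1032, -0.3796)
  A cos θ + B sin θ = C:  0.1005·cos θ + -0.3796·sin θ = -0.2262
  √(A²+B²)=0.3927;  θ3 = -1.3120+2.1847 ≈ 0.8726

θ₁ = 0.2617, θ₂ = 1.0474, θ₃ = 0.8726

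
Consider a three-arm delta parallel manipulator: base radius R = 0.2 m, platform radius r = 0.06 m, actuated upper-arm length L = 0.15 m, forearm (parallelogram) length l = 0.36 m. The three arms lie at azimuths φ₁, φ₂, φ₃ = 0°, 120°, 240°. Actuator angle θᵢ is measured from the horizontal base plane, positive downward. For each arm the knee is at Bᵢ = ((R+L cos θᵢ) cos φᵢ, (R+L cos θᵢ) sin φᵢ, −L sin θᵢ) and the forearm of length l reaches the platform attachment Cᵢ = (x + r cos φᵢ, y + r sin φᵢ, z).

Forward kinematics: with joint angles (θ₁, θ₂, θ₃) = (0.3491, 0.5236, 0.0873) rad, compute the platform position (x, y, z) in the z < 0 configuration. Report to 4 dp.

arm 1 at φ=0.0°: (R−r)+L cos θ1 = 0.2810;  centre 1 = (0.2810, 0.0000, -0.0513)
arm 2 at φ=120.0°: (R−r)+L cos θ2 = 0.2699;  centre 2 = (-0.1350, 0.2337, -0.0750)
arm 3 at φ=240.0°: (R−r)+L cos θ3 = 0.2894;  centre 3 = (-0.1447, -0.2507, -0.0131)
eliminate P² terms by subtracting sphere 1 from 2 and 3
plane₁₂: -0.8318x+0.4675y+-0.0474z = -0.0031
det = 0.8150;  x = 0.0005+0.0147z,  y = -0.0057+0.1275z
quadratic in z: (1.0165)z²+(0.0929)z+(-0.0483)=0, √Δ=0.4528 → z ∈ {-0.2684, 0.1770}; z = -0.2684 (taking z<0)
x = -0.0034, y = -0.0399

(-0.0034, -0.0399, -0.2684)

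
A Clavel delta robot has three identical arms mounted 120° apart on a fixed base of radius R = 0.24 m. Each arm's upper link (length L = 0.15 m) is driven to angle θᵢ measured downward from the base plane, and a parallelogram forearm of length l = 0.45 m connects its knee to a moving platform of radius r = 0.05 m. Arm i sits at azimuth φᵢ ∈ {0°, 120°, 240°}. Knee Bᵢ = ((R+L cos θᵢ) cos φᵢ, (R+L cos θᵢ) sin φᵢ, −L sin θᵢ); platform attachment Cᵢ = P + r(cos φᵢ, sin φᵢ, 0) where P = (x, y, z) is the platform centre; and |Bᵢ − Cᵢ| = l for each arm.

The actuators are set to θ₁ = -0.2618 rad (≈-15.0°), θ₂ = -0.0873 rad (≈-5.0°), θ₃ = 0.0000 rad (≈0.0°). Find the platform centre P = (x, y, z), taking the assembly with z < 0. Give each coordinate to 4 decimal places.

(0.0160, 0.0060, -0.2786)

O1 = (0.3349·cos0.0°, 0.3349·sin0.0°, 0.0388) = (0.3349, 0.0000, 0.0388)
O2 = (0.3394·cos120.0°, 0.3394·sin120.0°, 0.0131) = (-0.1697, 0.2940, 0.0131)
φ3=240.0°: virtual centre (-0.1700, -0.2944, 0.0000), radius l
|O₂|²−|O₁|² = 0.0017;  |O₃|²−|O₁|² = 0.0019
[-1.0092 0.5879 -0.0515]·P = 0.0017;  [-1.0098 -0.5889 -0.0776]·P = 0.0019
Cramer: x(z) = -0.0018-0.0639z;  y(z) = -0.0002-0.0222z
quadratic in z: (1.0046)z²+(-0.0346)z+(-0.0876)=0, √Δ=0.5944 → z ∈ {-0.2786, 0.3130}; z = -0.2786 (taking z<0)
x = 0.0160, y = 0.0060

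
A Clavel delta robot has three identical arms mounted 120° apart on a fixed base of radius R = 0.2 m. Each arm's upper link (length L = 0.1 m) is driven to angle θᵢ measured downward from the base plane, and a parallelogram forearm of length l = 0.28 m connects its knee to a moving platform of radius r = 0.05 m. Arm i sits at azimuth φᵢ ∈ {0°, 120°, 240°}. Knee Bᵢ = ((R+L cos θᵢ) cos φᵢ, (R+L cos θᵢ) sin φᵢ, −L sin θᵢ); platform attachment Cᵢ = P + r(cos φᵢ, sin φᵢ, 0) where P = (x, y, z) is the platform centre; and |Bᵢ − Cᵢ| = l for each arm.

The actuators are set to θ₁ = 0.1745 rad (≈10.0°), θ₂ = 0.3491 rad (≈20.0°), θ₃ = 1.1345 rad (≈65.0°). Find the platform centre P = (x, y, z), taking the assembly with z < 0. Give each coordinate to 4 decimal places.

arm 1 at φ=0.0°: e+L cos θ1 = 0.2485;  centre 1 = (0.2485, 0.0000, -0.0174)
centre 2 = (0.2440·cos120.0°, 0.2440·sin120.0°, -0.0342) = (-0.1220, 0.2113, -0.0342)
φ3=240.0°: virtual centre (-0.0961, -0.1665, -0.0906), radius l
subtract pairs → two planes through P
[-0.7409 0.4226 -0.0337]·P = -0.0014;  [-0.6892 -0.3330 -0.1465]·P = -0.0169
Cramer: x(z) = 0.0141-0.1360z;  y(z) = 0.0215-0.1587z
sphere 1 gives Az²+Bz+C=0 with A=1.0437, B=0.0916, C=-0.0227;  B²−4AC=0.1031;  roots -0.1978, 0.1100;  negative root z = -0.1978
x = 0.0410, y = 0.0529

(0.0410, 0.0529, -0.1978)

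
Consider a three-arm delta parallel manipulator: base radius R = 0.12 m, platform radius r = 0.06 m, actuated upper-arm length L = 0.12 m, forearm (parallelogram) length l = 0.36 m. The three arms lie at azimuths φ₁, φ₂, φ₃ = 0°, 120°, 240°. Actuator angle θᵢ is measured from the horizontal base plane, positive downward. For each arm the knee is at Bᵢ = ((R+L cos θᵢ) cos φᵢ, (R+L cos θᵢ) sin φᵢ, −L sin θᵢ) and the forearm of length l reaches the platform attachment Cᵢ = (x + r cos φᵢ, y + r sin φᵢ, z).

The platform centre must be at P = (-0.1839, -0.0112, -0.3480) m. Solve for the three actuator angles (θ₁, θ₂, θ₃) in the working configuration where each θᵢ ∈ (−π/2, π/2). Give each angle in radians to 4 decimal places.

θ₁ = 1.3089, θ₂ = 0.3490, θ₃ = 0.2615

φ1=0.0° → target in arm frame (-0.1839, -0.0112)
  A=0.2439, B=-0.3480, C=(l²−L²−A²−y'²−z²)/(2L)=-0.2730
  γ=atan2(-0.3480,0.2439)=-0.9595;  ψ=arccos(-0.6424)=2.2684;  θ1=γ+ψ≈1.3089
arm 2 (φ=120.0°): x'=0.0823, y'=0.1649
  e−x'=-0.0223;  (l²−L²−(e−x')²−y'²−z²)/2L = -0.1399
  θ2 = atan2(B,A) + arccos(C/0.3487) = 0.3490
arm 3 (φ=240.0°): x'=0.1016, y'=-0.1537
  A cos θ + B sin θ = C:  -0.0416·cos θ + -0.3480·sin θ = -0.1302
  θ3 = atan2(B,A) + arccos(C/0.3505) = 0.2615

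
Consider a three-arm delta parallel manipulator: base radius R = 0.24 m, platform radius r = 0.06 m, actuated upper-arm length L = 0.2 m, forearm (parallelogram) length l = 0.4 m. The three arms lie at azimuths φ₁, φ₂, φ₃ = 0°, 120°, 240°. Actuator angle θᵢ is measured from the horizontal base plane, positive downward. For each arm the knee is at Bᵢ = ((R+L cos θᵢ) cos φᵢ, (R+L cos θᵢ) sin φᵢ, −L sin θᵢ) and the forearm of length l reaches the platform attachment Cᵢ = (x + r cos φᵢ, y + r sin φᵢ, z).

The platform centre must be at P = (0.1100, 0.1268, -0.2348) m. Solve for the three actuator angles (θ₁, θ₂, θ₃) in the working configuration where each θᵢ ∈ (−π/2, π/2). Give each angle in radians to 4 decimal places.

θ₁ = -0.1746, θ₂ = 0.2622, θ₃ = 1.3091

φ1=0.0° → target in arm frame (0.1100, 0.1268)
  A=0.0700, B=-0.2348, C=(l²−L²−A²−y'²−z²)/(2L)=0.1097
  γ=atan2(-0.2348,0.0700)=-1.2811;  ψ=arccos(0.4478)=1.1064;  θ1=γ+ψ≈-0.1746
φ2=120.0° → target in arm frame (0.0548, -0.1587)
  A cos θ + B sin θ = C:  0.1252·cos θ + -0.2348·sin θ = 0.0601
  γ=atan2(-0.2348,0.1252)=-1.0810;  ψ=arccos(0.2257)=1.3431;  θ2=γ+ψ≈0.2622
φ3=240.0° → target in arm frame (-0.1648, 0.0319)
  A=0.3448, B=-0.2348, C=(l²−L²−A²−y'²−z²)/(2L)=-0.1376
  γ=atan2(-0.2348,0.3448)=-0.5978;  ψ=arccos(-0.3299)=1.9069;  θ3=γ+ψ≈1.3091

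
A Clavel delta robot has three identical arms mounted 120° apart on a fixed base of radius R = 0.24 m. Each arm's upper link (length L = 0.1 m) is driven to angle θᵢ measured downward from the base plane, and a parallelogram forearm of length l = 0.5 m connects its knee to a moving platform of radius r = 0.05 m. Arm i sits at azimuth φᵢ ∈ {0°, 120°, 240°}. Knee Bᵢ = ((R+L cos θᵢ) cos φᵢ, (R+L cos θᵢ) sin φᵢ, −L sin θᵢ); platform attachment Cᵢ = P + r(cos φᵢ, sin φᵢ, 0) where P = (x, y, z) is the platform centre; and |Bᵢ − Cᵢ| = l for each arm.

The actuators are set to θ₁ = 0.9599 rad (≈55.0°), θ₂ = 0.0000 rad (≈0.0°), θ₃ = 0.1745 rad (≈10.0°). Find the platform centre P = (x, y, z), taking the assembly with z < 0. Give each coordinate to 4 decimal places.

(-0.1023, 0.0156, -0.4390)

arm 1 at φ=0.0°: e+L cos θ1 = 0.2474;  O1 = (0.2474, 0.0000, -0.0819)
O2 = (0.2900·cos120.0°, 0.2900·sin120.0°, 0.0000) = (-0.1450, 0.2511, 0.0000)
arm 3 at φ=240.0°: e+L cos θ3 = 0.2885;  O3 = (-0.1442, -0.2498, -0.0174)
eliminate P² terms by subtracting sphere 1 from 2 and 3
[-0.7847 0.5023 0.1638]·P = 0.0162;  [-0.7832 -0.4997 0.1291]·P = 0.0156
det = 0.7855;  x = -0.0203+0.1868z,  y = 0.0005+-0.0344z
into |P−O₁|² = l²: 1.0361z² + 0.0638z + -0.1716 = 0;  Δ = 0.7154;  z = -0.4390 or 0.3774 → z<0 root = -0.4390
x = -0.1023, y = 0.0156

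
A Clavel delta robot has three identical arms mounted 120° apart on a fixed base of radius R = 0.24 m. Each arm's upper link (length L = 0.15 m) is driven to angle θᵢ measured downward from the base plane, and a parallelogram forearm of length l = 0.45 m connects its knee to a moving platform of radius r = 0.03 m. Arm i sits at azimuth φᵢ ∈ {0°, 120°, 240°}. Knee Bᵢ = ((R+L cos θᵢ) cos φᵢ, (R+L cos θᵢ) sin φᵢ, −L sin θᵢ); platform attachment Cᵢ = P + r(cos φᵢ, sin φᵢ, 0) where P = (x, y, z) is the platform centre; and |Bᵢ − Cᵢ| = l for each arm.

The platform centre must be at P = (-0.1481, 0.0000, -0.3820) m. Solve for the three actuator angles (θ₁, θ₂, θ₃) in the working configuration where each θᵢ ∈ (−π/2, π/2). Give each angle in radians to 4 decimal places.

φ1=0.0° → target in arm frame (-0.1481, 0.0000)
  A cos θ + B sin θ = C:  0.3581·cos θ + -0.3820·sin θ = -0.3139
  θ1 = atan2(B,A) + arccos(C/0.5236) = 1.3959
φ2=120.0° → target in arm frame (0.0740, 0.1283)
  e−x'=0.1360;  (l²−L²−(e−x')²−y'²−z²)/2L = -0.0029
  √(A²+B²)=0.4055;  θ2 = -1.2289+1.5778 ≈ 0.3490
φ3=240.0° → target in arm frame (0.0741, -0.1283)
  e−x'=0.1359;  (l²−L²−(e−x')²−y'²−z²)/2L = -0.0029
  γ=atan2(-0.3820,0.1359)=-1.2289;  ψ=arccos(-0.0070)=1.5778;  θ3=γ+ψ≈0.3490

θ₁ = 1.3959, θ₂ = 0.3490, θ₃ = 0.3490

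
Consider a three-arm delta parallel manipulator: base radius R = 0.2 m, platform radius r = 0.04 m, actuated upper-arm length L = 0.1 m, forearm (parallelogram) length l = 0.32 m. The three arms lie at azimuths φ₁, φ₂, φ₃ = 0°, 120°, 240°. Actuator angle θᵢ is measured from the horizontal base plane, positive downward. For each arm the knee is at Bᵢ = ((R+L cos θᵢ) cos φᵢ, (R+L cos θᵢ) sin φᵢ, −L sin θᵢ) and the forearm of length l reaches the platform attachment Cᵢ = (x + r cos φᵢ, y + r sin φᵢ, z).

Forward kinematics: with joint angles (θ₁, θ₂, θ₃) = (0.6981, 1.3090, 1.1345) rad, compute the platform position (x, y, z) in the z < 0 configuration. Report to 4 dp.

(0.0491, -0.0147, -0.3232)

O1 = (0.2366·cos0.0°, 0.2366·sin0.0°, -0.0643) = (0.2366, 0.0000, -0.0643)
arm 2 at φ=120.0°: (R−r)+L cos θ2 = 0.1859;  O2 = (-0.0929, 0.1610, -0.0966)
arm 3 at φ=240.0°: (R−r)+L cos θ3 = 0.2023;  O3 = (-0.1011, -0.1752, -0.0906)
eliminate P² terms by subtracting sphere 1 from 2 and 3
plane₁₂: -0.6591x+0.3220y+-0.0646z = -0.0162
det = 0.4484;  x = 0.0206+-0.0883z,  y = -0.0083+0.0199z
into |P−O₁|² = l²: 1.0082z² + 0.1664z + -0.0515 = 0;  Δ = 0.2355;  z = -0.3232 or 0.1581 → z<0 root = -0.3232
x = 0.0491, y = -0.0147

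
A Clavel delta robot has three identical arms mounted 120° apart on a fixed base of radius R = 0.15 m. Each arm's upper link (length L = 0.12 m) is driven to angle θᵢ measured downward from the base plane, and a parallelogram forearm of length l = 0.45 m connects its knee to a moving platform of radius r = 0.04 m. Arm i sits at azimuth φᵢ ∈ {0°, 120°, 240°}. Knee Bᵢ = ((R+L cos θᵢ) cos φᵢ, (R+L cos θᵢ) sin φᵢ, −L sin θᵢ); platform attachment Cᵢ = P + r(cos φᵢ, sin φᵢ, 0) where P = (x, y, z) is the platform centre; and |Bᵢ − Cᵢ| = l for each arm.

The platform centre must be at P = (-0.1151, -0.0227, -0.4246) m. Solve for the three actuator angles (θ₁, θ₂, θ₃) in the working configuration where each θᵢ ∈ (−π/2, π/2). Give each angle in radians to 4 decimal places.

φ1=0.0° → target in arm frame (-0.1151, -0.0227)
  A cos θ + B sin θ = C:  0.2251·cos θ + -0.4246·sin θ = -0.1807
  γ=atan2(-0.4246,0.2251)=-1.0833;  ψ=arccos(-0.3760)=1.9563;  θ1=γ+ψ≈0.8730
φ2=120.0° → target in arm frame (0.0379, 0.1110)
  A cos θ + B sin θ = C:  0.0721·cos θ + -0.4246·sin θ = -0.0405
  θ2 = atan2(B,A) + arccos(C/0.4307) = 0.2623
arm 3 (φ=240.0°): x'=0.0772, y'=-0.0883
  A cos θ + B sin θ = C:  0.0328·cos θ + -0.4246·sin θ = -0.0044
  θ3 = atan2(B,A) + arccos(C/0.4259) = 0.0875

θ₁ = 0.8730, θ₂ = 0.2623, θ₃ = 0.0875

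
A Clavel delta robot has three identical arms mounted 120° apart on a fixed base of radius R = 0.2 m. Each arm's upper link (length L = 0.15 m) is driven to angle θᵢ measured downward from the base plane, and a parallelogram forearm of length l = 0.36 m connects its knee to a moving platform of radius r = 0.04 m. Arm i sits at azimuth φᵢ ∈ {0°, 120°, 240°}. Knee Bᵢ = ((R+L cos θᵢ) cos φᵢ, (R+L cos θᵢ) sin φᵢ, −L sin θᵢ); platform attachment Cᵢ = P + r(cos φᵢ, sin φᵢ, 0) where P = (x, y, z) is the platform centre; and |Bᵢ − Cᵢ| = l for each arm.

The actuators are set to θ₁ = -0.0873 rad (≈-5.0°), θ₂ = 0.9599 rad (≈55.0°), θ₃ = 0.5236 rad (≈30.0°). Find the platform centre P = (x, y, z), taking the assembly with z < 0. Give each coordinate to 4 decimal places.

(0.0835, -0.0462, -0.2633)

S1 = (0.3094·cos0.0°, 0.3094·sin0.0°, 0.0131) = (0.3094, 0.0000, 0.0131)
S2 = (0.2460·cos120.0°, 0.2460·sin120.0°, -0.1229) = (-0.1230, 0.2131, -0.1229)
φ3=240.0°: virtual centre (-0.1450, -0.2511, -0.0750), radius l
eliminate P² terms by subtracting sphere 1 from 2 and 3
[-0.8649 0.4262 -0.2719]·P = -0.0203;  [-0.9088 -0.5021 -0.1762]·P = -0.0062
det = 0.8216;  x = 0.0156+-0.2576z,  y = -0.0159+0.1153z
into |P−S₁|² = l²: 1.0796z² + 0.1215z + -0.0429 = 0;  Δ = 0.1999;  z = -0.2633 or 0.1508 → z<0 root = -0.2633
x = 0.0835, y = -0.0462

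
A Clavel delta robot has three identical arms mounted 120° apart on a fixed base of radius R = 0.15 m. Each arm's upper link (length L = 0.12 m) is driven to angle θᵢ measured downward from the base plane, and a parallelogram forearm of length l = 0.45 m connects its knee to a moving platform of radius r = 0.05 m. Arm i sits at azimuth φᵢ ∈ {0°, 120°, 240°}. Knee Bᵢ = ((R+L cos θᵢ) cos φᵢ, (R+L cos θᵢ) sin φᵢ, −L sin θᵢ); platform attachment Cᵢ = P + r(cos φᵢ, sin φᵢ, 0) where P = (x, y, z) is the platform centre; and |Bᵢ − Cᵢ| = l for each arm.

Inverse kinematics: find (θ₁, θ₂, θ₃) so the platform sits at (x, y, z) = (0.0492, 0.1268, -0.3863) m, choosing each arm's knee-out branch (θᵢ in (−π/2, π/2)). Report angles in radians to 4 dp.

φ1=0.0° → target in arm frame (0.0492, 0.1268)
  A cos θ + B sin θ = C:  0.0508·cos θ + -0.3863·sin θ = 0.0842
  √(A²+B²)=0.3896;  θ1 = -1.4400+1.3529 ≈ -0.0871
φ2=120.0° → target in arm frame (0.0852, -0.1060)
  A cos θ + B sin θ = C:  0.0148·cos θ + -0.3863·sin θ = 0.1142
  γ=atan2(-0.3863,0.0148)=-1.5325;  ψ=arccos(0.2955)=1.2708;  θ2=γ+ψ≈-0.2617
arm 3 (φ=240.0°): x'=-0.1344, y'=-0.0208
  e−x'=0.2344;  (l²−L²−(e−x')²−y'²−z²)/2L = -0.0688
  γ=atan2(-0.3863,0.2344)=-1.0254;  ψ=arccos(-0.1522)=1.7236;  θ3=γ+ψ≈0.6982

θ₁ = -0.0871, θ₂ = -0.2617, θ₃ = 0.6982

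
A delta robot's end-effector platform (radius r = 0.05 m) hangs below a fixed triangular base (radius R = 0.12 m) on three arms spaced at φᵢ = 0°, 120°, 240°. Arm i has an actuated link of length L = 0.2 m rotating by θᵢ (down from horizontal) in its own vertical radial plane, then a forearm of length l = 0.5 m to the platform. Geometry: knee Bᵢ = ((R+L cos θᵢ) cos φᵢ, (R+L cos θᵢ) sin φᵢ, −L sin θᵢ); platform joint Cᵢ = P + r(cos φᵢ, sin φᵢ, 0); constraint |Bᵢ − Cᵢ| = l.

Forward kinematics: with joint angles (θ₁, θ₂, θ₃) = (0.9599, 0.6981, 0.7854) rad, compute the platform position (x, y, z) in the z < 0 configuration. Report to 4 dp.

(-0.0660, 0.0215, -0.5959)

S1 = (0.1847·cos0.0°, 0.1847·sin0.0°, -0.1638) = (0.1847, 0.0000, -0.1638)
S2 = (0.2232·cos120.0°, 0.2232·sin120.0°, -0.1286) = (-0.1116, 0.1933, -0.1286)
arm 3 at φ=240.0°: ρ3 = 0.2114;  S3 = (-0.1057, -0.1831, -0.1414)
subtract pairs → two planes through P
[-0.5927 0.3866 0.0705]·P = 0.0054;  [-0.5809 -0.3662 0.0448]·P = 0.0037
det = 0.4416;  x = -0.0077+0.0977z,  y = 0.0021+-0.0327z
quadratic in z: (1.0106)z²+(0.2899)z+(-0.1861)=0, √Δ=0.9146 → z ∈ {-0.5959, 0.3090}; z = -0.5959 (taking z<0)
x = -0.0660, y = 0.0215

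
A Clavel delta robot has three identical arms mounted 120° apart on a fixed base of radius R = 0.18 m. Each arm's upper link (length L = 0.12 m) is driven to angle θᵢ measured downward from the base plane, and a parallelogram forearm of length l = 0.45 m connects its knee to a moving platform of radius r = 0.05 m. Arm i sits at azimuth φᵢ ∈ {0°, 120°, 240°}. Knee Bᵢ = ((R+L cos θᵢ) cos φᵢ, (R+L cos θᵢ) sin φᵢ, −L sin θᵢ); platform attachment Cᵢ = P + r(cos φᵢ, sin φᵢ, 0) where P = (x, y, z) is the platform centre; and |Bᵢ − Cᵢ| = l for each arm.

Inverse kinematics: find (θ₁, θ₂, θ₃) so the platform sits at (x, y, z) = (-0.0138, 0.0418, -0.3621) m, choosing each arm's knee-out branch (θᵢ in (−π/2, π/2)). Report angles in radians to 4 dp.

θ₁ = -0.0005, θ₂ = -0.3495, θ₃ = 0.0871

φ1=0.0° → target in arm frame (-0.0138, 0.0418)
  A cos θ + B sin θ = C:  0.1438·cos θ + -0.3621·sin θ = 0.1440
  γ=atan2(-0.3621,0.1438)=-1.1928;  ψ=arccos(0.3696)=1.1922;  θ1=γ+ψ≈-0.0005
φ2=120.0° → target in arm frame (0.0431, -0.0089)
  A cos θ + B sin θ = C:  0.0869·cos θ + -0.3621·sin θ = 0.2056
  θ2 = atan2(B,A) + arccos(C/0.3724) = -0.3495
rotate P by −φ3: (-0.0293, -0.0329, -0.3621)
  A=0.1593, B=-0.3621, C=(l²−L²−A²−y'²−z²)/(2L)=0.1272
  γ=atan2(-0.3621,0.1593)=-1.1563;  ψ=arccos(0.3215)=1.2434;  θ3=γ+ψ≈0.0871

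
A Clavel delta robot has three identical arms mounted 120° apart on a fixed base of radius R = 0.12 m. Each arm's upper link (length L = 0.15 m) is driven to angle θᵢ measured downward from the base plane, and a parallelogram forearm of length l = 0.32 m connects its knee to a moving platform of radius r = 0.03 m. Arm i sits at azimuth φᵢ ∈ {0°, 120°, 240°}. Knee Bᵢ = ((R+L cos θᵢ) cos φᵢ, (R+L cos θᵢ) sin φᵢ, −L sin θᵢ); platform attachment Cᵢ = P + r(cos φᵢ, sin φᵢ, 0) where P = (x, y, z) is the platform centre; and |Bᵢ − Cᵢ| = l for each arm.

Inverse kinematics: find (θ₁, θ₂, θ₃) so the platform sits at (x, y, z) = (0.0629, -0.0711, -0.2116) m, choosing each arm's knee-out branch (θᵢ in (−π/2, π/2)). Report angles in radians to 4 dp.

θ₁ = -0.3488, θ₂ = 0.6980, θ₃ = -0.0874

φ1=0.0° → target in arm frame (0.0629, -0.0711)
  A cos θ + B sin θ = C:  0.0271·cos θ + -0.2116·sin θ = 0.0978
  γ=atan2(-0.2116,0.0271)=-1.4434;  ψ=arccos(0.4584)=1.0946;  θ1=γ+ψ≈-0.3488
arm 2 (φ=120.0°): x'=-0.0930, y'=-0.0189
  e−x'=0.1830;  (l²−L²−(e−x')²−y'²−z²)/2L = 0.0042
  √(A²+B²)=0.2798;  θ2 = -0.8577+1.5557 ≈ 0.6980
arm 3 (φ=240.0°): x'=0.0301, y'=0.0900
  A=0.0599, B=-0.2116, C=(l²−L²−A²−y'²−z²)/(2L)=0.0781
  γ=atan2(-0.2116,0.0599)=-1.2950;  ψ=arccos(0.3552)=1.2076;  θ3=γ+ψ≈-0.0874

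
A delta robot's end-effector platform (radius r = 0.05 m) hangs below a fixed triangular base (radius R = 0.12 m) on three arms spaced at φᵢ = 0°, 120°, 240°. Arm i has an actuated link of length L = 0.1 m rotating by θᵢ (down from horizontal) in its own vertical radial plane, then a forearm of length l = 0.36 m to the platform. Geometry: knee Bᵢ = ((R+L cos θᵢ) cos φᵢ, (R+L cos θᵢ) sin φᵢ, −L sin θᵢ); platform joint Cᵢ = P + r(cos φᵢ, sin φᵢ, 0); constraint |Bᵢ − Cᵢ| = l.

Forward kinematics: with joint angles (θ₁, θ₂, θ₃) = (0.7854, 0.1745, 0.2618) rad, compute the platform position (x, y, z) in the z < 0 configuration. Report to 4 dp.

(-0.0851, 0.0105, -0.3509)

arm 1 at φ=0.0°: e+L cos θ1 = 0.1407;  centre 1 = (0.1407, 0.0000, -0.0707)
arm 2 at φ=120.0°: e+L cos θ2 = 0.1685;  centre 2 = (-0.0842, 0.1459, -0.0174)
arm 3 at φ=240.0°: e+L cos θ3 = 0.1666;  centre 3 = (-0.0833, -0.1443, -0.0259)
|centre ₂|²−|centre ₁|² = 0.0039;  |centre ₃|²−|centre ₁|² = 0.0036
linear system: -0.4499x+0.2918y = 0.0039−0.1067z; -0.4480x+-0.2885y = 0.0036−0.0897z
det = 0.2606;  x = -0.0084+0.2186z,  y = 0.0004+-0.0287z
into |P−centre ₁|² = l²: 1.0486z² + 0.0762z + -0.1024 = 0;  Δ = 0.4352;  z = -0.3509 or 0.2782 → z<0 root = -0.3509
x = -0.0851, y = 0.0105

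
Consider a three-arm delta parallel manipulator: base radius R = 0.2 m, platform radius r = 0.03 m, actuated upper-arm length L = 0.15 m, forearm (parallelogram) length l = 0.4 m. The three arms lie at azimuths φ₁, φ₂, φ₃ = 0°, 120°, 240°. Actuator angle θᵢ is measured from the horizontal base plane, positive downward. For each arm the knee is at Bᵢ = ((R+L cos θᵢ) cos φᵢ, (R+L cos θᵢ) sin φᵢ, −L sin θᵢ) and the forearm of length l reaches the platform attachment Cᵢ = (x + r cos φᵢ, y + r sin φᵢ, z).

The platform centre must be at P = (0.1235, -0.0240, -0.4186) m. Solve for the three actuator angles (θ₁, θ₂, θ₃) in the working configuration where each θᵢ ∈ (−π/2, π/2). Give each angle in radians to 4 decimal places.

θ₁ = 0.4366, θ₂ = 1.3963, θ₃ = 1.2219

rotate P by −φ1: (0.1235, -0.0240, -0.4186)
  A=0.0465, B=-0.4186, C=(l²−L²−A²−y'²−z²)/(2L)=-0.1349
  γ=atan2(-0.4186,0.0465)=-1.4602;  ψ=arccos(-0.3202)=1.8968;  θ1=γ+ψ≈0.4366
rotate P by −φ2: (-0.0825, -0.0950, -0.4186)
  A=0.2525, B=-0.4186, C=(l²−L²−A²−y'²−z²)/(2L)=-0.3684
  θ2 = atan2(B,A) + arccos(C/0.4889) = 1.3963
rotate P by −φ3: (-0.0410, 0.1190, -0.4186)
  e−x'=0.2110;  (l²−L²−(e−x')²−y'²−z²)/2L = -0.3213
  θ3 = atan2(B,A) + arccos(C/0.4688) = 1.2219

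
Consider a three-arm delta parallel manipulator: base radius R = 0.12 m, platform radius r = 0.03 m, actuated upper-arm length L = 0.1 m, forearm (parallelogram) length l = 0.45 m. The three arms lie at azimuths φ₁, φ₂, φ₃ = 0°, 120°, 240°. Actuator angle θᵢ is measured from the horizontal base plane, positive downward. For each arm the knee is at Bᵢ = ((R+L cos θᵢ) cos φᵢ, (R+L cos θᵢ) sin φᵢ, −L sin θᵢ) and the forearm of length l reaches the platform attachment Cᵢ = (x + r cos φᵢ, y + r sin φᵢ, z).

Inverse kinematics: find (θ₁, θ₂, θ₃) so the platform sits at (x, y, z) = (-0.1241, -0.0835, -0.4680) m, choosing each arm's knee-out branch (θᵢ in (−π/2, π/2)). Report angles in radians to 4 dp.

φ1=0.0° → target in arm frame (-0.1241, -0.0835)
  A=0.2141, B=-0.4680, C=(l²−L²−A²−y'²−z²)/(2L)=-0.3967
  √(A²+B²)=0.5146;  θ1 = -1.1417+2.4508 ≈ 1.3091
φ2=120.0° → target in arm frame (-0.0103, 0.1492)
  A cos θ + B sin θ = C:  0.1003·cos θ + -0.4680·sin θ = -0.2942
  θ2 = atan2(B,A) + arccos(C/0.4786) = 0.8731
φ3=240.0° → target in arm frame (0.1344, -0.0657)
  A cos θ + B sin θ = C:  -0.0444·cos θ + -0.4680·sin θ = -0.1641
  θ3 = atan2(B,A) + arccos(C/0.4701) = 0.2620

θ₁ = 1.3091, θ₂ = 0.8731, θ₃ = 0.2620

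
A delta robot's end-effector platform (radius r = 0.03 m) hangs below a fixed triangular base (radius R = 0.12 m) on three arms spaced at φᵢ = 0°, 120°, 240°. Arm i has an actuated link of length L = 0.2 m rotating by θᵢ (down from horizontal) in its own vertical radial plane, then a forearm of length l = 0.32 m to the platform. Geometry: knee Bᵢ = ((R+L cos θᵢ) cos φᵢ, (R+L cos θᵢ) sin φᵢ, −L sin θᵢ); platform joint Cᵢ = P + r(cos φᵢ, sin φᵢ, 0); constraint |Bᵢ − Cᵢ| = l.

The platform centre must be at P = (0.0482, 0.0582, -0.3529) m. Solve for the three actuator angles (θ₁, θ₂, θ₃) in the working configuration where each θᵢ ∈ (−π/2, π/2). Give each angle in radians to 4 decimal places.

rotate P by −φ1: (0.0482, 0.0582, -0.3529)
  e−x'=0.0418;  (l²−L²−(e−x')²−y'²−z²)/2L = -0.1682
  √(A²+B²)=0.3554;  θ1 = -1.4529+2.0638 ≈ 0.6109
rotate P by −φ2: (0.0263, -0.0708, -0.3529)
  A=0.0637, B=-0.3529, C=(l²−L²−A²−y'²−z²)/(2L)=-0.1780
  γ=atan2(-0.3529,0.0637)=-1.3922;  ψ=arccos(-0.4965)=2.0903;  θ2=γ+ψ≈0.6981
φ3=240.0° → target in arm frame (-0.0745, 0.0126)
  A cos θ + B sin θ = C:  0.1645·cos θ + -0.3529·sin θ = -0.2234
  θ3 = atan2(B,A) + arccos(C/0.3894) = 1.0473

θ₁ = 0.6109, θ₂ = 0.6981, θ₃ = 1.0473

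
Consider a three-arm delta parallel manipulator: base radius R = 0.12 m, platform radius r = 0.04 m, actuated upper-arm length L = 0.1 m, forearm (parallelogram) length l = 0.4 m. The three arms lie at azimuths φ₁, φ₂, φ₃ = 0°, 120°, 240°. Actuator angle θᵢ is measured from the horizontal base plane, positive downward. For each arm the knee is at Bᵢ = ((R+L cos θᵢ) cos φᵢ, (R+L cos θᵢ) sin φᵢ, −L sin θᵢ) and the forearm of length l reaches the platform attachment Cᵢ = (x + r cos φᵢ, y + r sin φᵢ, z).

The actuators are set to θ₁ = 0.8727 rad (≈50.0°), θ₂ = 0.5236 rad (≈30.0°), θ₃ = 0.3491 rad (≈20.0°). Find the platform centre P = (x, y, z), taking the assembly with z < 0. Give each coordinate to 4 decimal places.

(-0.0709, -0.0232, -0.4130)

φ1=0.0°: virtual centre (0.1443, 0.0000, -0.0766), radius l
φ2=120.0°: virtual centre (-0.0833, 0.1443, -0.0500), radius l
arm 3 at φ=240.0°: (R−r)+L cos θ3 = 0.1740;  O3 = (-0.0870, -0.1507, -0.0342)
subtract pairs → two planes through P
plane₁₂: -0.4552x+0.2886y+0.0532z = 0.0036
det = 0.2706;  x = -0.0090+0.1497z,  y = -0.0019+0.0517z
quadratic in z: (1.0251)z²+(0.1071)z+(-0.1306)=0, √Δ=0.7396 → z ∈ {-0.4130, 0.3085}; z = -0.4130 (taking z<0)
x = -0.0709, y = -0.0232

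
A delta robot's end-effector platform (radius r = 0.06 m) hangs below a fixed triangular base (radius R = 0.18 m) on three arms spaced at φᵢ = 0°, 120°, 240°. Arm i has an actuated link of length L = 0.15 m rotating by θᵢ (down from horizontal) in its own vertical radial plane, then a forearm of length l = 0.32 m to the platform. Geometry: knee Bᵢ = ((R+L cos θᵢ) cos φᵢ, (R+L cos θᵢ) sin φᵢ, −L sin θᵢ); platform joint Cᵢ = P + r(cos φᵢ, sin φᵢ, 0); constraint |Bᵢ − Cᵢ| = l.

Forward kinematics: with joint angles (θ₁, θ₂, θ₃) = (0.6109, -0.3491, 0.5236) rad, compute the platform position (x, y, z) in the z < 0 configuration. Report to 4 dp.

(-0.0454, 0.0625, -0.2102)

φ1=0.0°: virtual centre (0.2429, 0.0000, -0.0860), radius l
arm 2 at φ=120.0°: (R−r)+L cos θ2 = 0.2610;  centre 2 = (-0.1305, 0.2260, 0.0513)
centre 3 = (0.2499·cos240.0°, 0.2499·sin240.0°, -0.0750) = (-0.1250, -0.2164, -0.0750)
|centre ₂|²−|centre ₁|² = 0.0043;  |centre ₃|²−|centre ₁|² = 0.0017
[-0.7467 0.4520 0.2747]·P = 0.0043;  [-0.7356 -0.4328 0.0221]·P = 0.0017
Cramer: x(z) = -0.0040+0.1966z;  y(z) = 0.0029-0.2830z
quadratic in z: (1.1187)z²+(0.0734)z+(-0.0340)=0, √Δ=0.3971 → z ∈ {-0.2102, 0.1447}; z = -0.2102 (taking z<0)
x = -0.0454, y = 0.0625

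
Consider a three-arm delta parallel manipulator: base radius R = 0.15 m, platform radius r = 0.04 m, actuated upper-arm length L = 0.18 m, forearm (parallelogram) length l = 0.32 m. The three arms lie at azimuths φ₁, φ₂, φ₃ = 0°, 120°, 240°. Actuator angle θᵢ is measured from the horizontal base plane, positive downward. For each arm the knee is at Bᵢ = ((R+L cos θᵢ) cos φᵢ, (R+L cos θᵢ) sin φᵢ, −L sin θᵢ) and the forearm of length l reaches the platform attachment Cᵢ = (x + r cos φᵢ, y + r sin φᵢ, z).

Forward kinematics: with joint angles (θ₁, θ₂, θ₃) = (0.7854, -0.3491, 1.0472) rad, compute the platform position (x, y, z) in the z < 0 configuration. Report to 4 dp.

φ1=0.0°: virtual centre (0.2373, 0.0000, -0.1273), radius l
arm 2 at φ=120.0°: e+L cos θ2 = 0.2791;  centre 2 = (-0.1396, 0.2417, 0.0616)
φ3=240.0°: virtual centre (-0.1000, -0.1732, -0.1559), radius l
eliminate P² terms by subtracting sphere 1 from 2 and 3
plane₁₂: -0.7537x+0.4835y+0.3777z = 0.0092
Cramer: x(z) = 0.0013+0.1757z;  y(z) = 0.0211-0.5073z
into |P−centre ₁|² = l²: 1.2882z² + 0.1502z + -0.0301 = 0;  Δ = 0.1776;  z = -0.2219 or 0.1052 → z<0 root = -0.2219
x = -0.0377, y = 0.1337

(-0.0377, 0.1337, -0.2219)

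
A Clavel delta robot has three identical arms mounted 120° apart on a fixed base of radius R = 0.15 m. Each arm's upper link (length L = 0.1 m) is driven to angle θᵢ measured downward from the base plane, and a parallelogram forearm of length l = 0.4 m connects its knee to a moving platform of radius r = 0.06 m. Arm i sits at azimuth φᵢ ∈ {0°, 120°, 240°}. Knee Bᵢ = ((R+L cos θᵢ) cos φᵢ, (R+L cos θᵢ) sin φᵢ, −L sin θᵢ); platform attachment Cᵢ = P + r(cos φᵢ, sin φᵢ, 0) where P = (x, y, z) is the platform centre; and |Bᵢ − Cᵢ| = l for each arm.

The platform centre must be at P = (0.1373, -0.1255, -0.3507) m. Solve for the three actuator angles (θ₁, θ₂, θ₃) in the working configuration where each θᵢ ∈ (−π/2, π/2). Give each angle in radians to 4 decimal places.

arm 1 (φ=0.0°): x'=0.1373, y'=-0.1255
  A cos θ + B sin θ = C:  -0.0473·cos θ + -0.3507·sin θ = 0.0451
  γ=atan2(-0.3507,-0.0473)=-1.7049;  ψ=arccos(0.1275)=1.4430;  θ1=γ+ψ≈-0.2619
φ2=120.0° → target in arm frame (-0.1773, -0.0562)
  e−x'=0.2673;  (l²−L²−(e−x')²−y'²−z²)/2L = -0.2381
  γ=atan2(-0.3507,0.2673)=-0.9195;  ψ=arccos(-0.5399)=2.1411;  θ2=γ+ψ≈1.2216
arm 3 (φ=240.0°): x'=0.0400, y'=0.1817
  A=0.0500, B=-0.3507, C=(l²−L²−A²−y'²−z²)/(2L)=-0.0424
  θ3 = atan2(B,A) + arccos(C/0.3542) = 0.2616

θ₁ = -0.2619, θ₂ = 1.2216, θ₃ = 0.2616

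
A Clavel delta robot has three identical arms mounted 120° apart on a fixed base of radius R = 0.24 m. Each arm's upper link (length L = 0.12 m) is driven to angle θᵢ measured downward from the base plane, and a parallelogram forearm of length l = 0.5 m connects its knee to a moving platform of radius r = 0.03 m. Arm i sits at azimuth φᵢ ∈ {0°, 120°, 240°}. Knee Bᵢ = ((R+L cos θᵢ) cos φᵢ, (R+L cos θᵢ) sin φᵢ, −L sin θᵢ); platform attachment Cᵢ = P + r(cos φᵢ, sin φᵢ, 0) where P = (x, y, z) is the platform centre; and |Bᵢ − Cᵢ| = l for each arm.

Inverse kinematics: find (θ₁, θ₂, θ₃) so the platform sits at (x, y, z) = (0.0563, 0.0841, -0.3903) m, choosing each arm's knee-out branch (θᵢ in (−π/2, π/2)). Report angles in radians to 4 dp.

rotate P by −φ1: (0.0563, 0.0841, -0.3903)
  A cos θ + B sin θ = C:  0.1537·cos θ + -0.3903·sin θ = 0.2190
  γ=atan2(-0.3903,0.1537)=-1.1956;  ψ=arccos(0.5222)=1.0214;  θ1=γ+ψ≈-0.1743
rotate P by −φ2: (0.0447, -0.0908, -0.3903)
  A=0.1653, B=-0.3903, C=(l²−L²−A²−y'²−z²)/(2L)=0.1987
  γ=atan2(-0.3903,0.1653)=-1.1701;  ψ=arccos(0.4688)=1.0829;  θ2=γ+ψ≈-0.0873
arm 3 (φ=240.0°): x'=-0.1010, y'=0.0067
  e−x'=0.3110;  (l²−L²−(e−x')²−y'²−z²)/2L = -0.0562
  θ3 = atan2(B,A) + arccos(C/0.4990) = 0.7856

θ₁ = -0.1743, θ₂ = -0.0873, θ₃ = 0.7856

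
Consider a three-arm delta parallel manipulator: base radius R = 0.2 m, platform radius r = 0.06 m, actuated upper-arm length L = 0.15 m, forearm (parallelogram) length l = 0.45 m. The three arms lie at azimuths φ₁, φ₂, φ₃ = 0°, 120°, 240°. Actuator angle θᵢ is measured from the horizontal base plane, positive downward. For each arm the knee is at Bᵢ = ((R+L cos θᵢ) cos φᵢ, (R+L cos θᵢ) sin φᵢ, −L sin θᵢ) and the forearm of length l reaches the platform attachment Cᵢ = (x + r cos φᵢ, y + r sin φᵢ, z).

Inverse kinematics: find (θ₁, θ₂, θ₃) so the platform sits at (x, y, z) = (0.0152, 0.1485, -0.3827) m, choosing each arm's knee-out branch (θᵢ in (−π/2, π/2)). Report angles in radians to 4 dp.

rotate P by −φ1: (0.0152, 0.1485, -0.3827)
  A cos θ + B sin θ = C:  0.1248·cos θ + -0.3827·sin θ = -0.0136
  √(A²+B²)=0.4025;  θ1 = -1.2556+1.6046 ≈ 0.3491
φ2=120.0° → target in arm frame (0.1210, -0.0874)
  A cos θ + B sin θ = C:  0.0190·cos θ + -0.3827·sin θ = 0.0851
  γ=atan2(-0.3827,0.0190)=-1.5212;  ψ=arccos(0.2222)=1.3468;  θ2=γ+ψ≈-0.1744
arm 3 (φ=240.0°): x'=-0.1362, y'=-0.0611
  A=0.2762, B=-0.3827, C=(l²−L²−A²−y'²−z²)/(2L)=-0.1549
  γ=atan2(-0.3827,0.2762)=-0.9456;  ψ=arccos(-0.3283)=1.9053;  θ3=γ+ψ≈0.9596

θ₁ = 0.3491, θ₂ = -0.1744, θ₃ = 0.9596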